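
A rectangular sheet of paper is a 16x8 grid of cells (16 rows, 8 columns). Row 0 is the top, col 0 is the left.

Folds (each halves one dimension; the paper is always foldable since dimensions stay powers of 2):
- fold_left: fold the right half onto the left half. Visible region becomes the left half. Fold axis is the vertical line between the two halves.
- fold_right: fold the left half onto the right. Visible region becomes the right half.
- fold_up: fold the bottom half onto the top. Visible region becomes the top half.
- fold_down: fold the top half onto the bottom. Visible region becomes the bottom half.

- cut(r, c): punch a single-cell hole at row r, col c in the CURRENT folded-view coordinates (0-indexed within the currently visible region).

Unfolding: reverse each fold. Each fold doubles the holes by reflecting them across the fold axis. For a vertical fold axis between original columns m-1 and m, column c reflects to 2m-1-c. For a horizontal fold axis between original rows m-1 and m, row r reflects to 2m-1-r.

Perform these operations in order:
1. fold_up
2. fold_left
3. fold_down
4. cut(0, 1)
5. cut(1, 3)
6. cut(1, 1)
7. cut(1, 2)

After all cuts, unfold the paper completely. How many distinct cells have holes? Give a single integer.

Op 1 fold_up: fold axis h@8; visible region now rows[0,8) x cols[0,8) = 8x8
Op 2 fold_left: fold axis v@4; visible region now rows[0,8) x cols[0,4) = 8x4
Op 3 fold_down: fold axis h@4; visible region now rows[4,8) x cols[0,4) = 4x4
Op 4 cut(0, 1): punch at orig (4,1); cuts so far [(4, 1)]; region rows[4,8) x cols[0,4) = 4x4
Op 5 cut(1, 3): punch at orig (5,3); cuts so far [(4, 1), (5, 3)]; region rows[4,8) x cols[0,4) = 4x4
Op 6 cut(1, 1): punch at orig (5,1); cuts so far [(4, 1), (5, 1), (5, 3)]; region rows[4,8) x cols[0,4) = 4x4
Op 7 cut(1, 2): punch at orig (5,2); cuts so far [(4, 1), (5, 1), (5, 2), (5, 3)]; region rows[4,8) x cols[0,4) = 4x4
Unfold 1 (reflect across h@4): 8 holes -> [(2, 1), (2, 2), (2, 3), (3, 1), (4, 1), (5, 1), (5, 2), (5, 3)]
Unfold 2 (reflect across v@4): 16 holes -> [(2, 1), (2, 2), (2, 3), (2, 4), (2, 5), (2, 6), (3, 1), (3, 6), (4, 1), (4, 6), (5, 1), (5, 2), (5, 3), (5, 4), (5, 5), (5, 6)]
Unfold 3 (reflect across h@8): 32 holes -> [(2, 1), (2, 2), (2, 3), (2, 4), (2, 5), (2, 6), (3, 1), (3, 6), (4, 1), (4, 6), (5, 1), (5, 2), (5, 3), (5, 4), (5, 5), (5, 6), (10, 1), (10, 2), (10, 3), (10, 4), (10, 5), (10, 6), (11, 1), (11, 6), (12, 1), (12, 6), (13, 1), (13, 2), (13, 3), (13, 4), (13, 5), (13, 6)]

Answer: 32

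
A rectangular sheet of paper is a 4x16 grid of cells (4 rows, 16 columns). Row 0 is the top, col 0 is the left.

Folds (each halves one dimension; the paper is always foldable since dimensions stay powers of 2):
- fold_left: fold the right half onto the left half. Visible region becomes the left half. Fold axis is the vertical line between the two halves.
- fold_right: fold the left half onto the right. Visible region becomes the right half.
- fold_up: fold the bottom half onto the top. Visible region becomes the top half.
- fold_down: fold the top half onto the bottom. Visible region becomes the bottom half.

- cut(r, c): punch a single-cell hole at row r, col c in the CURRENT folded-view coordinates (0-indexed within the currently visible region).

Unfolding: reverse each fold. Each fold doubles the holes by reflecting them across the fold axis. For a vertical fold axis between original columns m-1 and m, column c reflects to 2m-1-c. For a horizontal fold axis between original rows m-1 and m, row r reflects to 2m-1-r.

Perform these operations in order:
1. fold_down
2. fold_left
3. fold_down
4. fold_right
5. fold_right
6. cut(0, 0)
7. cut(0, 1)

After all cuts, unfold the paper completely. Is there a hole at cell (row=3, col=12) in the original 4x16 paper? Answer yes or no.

Op 1 fold_down: fold axis h@2; visible region now rows[2,4) x cols[0,16) = 2x16
Op 2 fold_left: fold axis v@8; visible region now rows[2,4) x cols[0,8) = 2x8
Op 3 fold_down: fold axis h@3; visible region now rows[3,4) x cols[0,8) = 1x8
Op 4 fold_right: fold axis v@4; visible region now rows[3,4) x cols[4,8) = 1x4
Op 5 fold_right: fold axis v@6; visible region now rows[3,4) x cols[6,8) = 1x2
Op 6 cut(0, 0): punch at orig (3,6); cuts so far [(3, 6)]; region rows[3,4) x cols[6,8) = 1x2
Op 7 cut(0, 1): punch at orig (3,7); cuts so far [(3, 6), (3, 7)]; region rows[3,4) x cols[6,8) = 1x2
Unfold 1 (reflect across v@6): 4 holes -> [(3, 4), (3, 5), (3, 6), (3, 7)]
Unfold 2 (reflect across v@4): 8 holes -> [(3, 0), (3, 1), (3, 2), (3, 3), (3, 4), (3, 5), (3, 6), (3, 7)]
Unfold 3 (reflect across h@3): 16 holes -> [(2, 0), (2, 1), (2, 2), (2, 3), (2, 4), (2, 5), (2, 6), (2, 7), (3, 0), (3, 1), (3, 2), (3, 3), (3, 4), (3, 5), (3, 6), (3, 7)]
Unfold 4 (reflect across v@8): 32 holes -> [(2, 0), (2, 1), (2, 2), (2, 3), (2, 4), (2, 5), (2, 6), (2, 7), (2, 8), (2, 9), (2, 10), (2, 11), (2, 12), (2, 13), (2, 14), (2, 15), (3, 0), (3, 1), (3, 2), (3, 3), (3, 4), (3, 5), (3, 6), (3, 7), (3, 8), (3, 9), (3, 10), (3, 11), (3, 12), (3, 13), (3, 14), (3, 15)]
Unfold 5 (reflect across h@2): 64 holes -> [(0, 0), (0, 1), (0, 2), (0, 3), (0, 4), (0, 5), (0, 6), (0, 7), (0, 8), (0, 9), (0, 10), (0, 11), (0, 12), (0, 13), (0, 14), (0, 15), (1, 0), (1, 1), (1, 2), (1, 3), (1, 4), (1, 5), (1, 6), (1, 7), (1, 8), (1, 9), (1, 10), (1, 11), (1, 12), (1, 13), (1, 14), (1, 15), (2, 0), (2, 1), (2, 2), (2, 3), (2, 4), (2, 5), (2, 6), (2, 7), (2, 8), (2, 9), (2, 10), (2, 11), (2, 12), (2, 13), (2, 14), (2, 15), (3, 0), (3, 1), (3, 2), (3, 3), (3, 4), (3, 5), (3, 6), (3, 7), (3, 8), (3, 9), (3, 10), (3, 11), (3, 12), (3, 13), (3, 14), (3, 15)]
Holes: [(0, 0), (0, 1), (0, 2), (0, 3), (0, 4), (0, 5), (0, 6), (0, 7), (0, 8), (0, 9), (0, 10), (0, 11), (0, 12), (0, 13), (0, 14), (0, 15), (1, 0), (1, 1), (1, 2), (1, 3), (1, 4), (1, 5), (1, 6), (1, 7), (1, 8), (1, 9), (1, 10), (1, 11), (1, 12), (1, 13), (1, 14), (1, 15), (2, 0), (2, 1), (2, 2), (2, 3), (2, 4), (2, 5), (2, 6), (2, 7), (2, 8), (2, 9), (2, 10), (2, 11), (2, 12), (2, 13), (2, 14), (2, 15), (3, 0), (3, 1), (3, 2), (3, 3), (3, 4), (3, 5), (3, 6), (3, 7), (3, 8), (3, 9), (3, 10), (3, 11), (3, 12), (3, 13), (3, 14), (3, 15)]

Answer: yes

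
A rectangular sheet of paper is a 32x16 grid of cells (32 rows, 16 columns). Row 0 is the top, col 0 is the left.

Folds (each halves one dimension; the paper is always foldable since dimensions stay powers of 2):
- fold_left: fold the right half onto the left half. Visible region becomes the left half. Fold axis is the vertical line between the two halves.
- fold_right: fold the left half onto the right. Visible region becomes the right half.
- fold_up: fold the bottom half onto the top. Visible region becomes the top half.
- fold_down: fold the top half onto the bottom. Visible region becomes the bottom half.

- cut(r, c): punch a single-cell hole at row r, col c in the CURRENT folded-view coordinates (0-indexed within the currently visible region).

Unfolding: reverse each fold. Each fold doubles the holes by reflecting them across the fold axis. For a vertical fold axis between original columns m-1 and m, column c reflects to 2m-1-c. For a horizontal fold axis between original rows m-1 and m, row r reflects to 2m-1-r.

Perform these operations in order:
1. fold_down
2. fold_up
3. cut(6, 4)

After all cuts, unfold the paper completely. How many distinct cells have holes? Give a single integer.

Op 1 fold_down: fold axis h@16; visible region now rows[16,32) x cols[0,16) = 16x16
Op 2 fold_up: fold axis h@24; visible region now rows[16,24) x cols[0,16) = 8x16
Op 3 cut(6, 4): punch at orig (22,4); cuts so far [(22, 4)]; region rows[16,24) x cols[0,16) = 8x16
Unfold 1 (reflect across h@24): 2 holes -> [(22, 4), (25, 4)]
Unfold 2 (reflect across h@16): 4 holes -> [(6, 4), (9, 4), (22, 4), (25, 4)]

Answer: 4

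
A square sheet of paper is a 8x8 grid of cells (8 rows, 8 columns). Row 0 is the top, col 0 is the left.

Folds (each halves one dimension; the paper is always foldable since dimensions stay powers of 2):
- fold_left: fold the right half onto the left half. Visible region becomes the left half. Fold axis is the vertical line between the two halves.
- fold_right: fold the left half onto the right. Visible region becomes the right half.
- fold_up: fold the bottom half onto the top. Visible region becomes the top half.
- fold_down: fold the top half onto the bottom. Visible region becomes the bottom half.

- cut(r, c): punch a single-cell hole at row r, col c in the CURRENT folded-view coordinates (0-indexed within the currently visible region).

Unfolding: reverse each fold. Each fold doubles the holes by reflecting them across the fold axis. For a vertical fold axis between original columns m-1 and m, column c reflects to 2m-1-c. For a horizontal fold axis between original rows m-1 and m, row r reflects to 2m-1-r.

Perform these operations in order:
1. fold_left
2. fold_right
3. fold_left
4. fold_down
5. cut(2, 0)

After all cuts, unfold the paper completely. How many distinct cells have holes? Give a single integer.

Answer: 16

Derivation:
Op 1 fold_left: fold axis v@4; visible region now rows[0,8) x cols[0,4) = 8x4
Op 2 fold_right: fold axis v@2; visible region now rows[0,8) x cols[2,4) = 8x2
Op 3 fold_left: fold axis v@3; visible region now rows[0,8) x cols[2,3) = 8x1
Op 4 fold_down: fold axis h@4; visible region now rows[4,8) x cols[2,3) = 4x1
Op 5 cut(2, 0): punch at orig (6,2); cuts so far [(6, 2)]; region rows[4,8) x cols[2,3) = 4x1
Unfold 1 (reflect across h@4): 2 holes -> [(1, 2), (6, 2)]
Unfold 2 (reflect across v@3): 4 holes -> [(1, 2), (1, 3), (6, 2), (6, 3)]
Unfold 3 (reflect across v@2): 8 holes -> [(1, 0), (1, 1), (1, 2), (1, 3), (6, 0), (6, 1), (6, 2), (6, 3)]
Unfold 4 (reflect across v@4): 16 holes -> [(1, 0), (1, 1), (1, 2), (1, 3), (1, 4), (1, 5), (1, 6), (1, 7), (6, 0), (6, 1), (6, 2), (6, 3), (6, 4), (6, 5), (6, 6), (6, 7)]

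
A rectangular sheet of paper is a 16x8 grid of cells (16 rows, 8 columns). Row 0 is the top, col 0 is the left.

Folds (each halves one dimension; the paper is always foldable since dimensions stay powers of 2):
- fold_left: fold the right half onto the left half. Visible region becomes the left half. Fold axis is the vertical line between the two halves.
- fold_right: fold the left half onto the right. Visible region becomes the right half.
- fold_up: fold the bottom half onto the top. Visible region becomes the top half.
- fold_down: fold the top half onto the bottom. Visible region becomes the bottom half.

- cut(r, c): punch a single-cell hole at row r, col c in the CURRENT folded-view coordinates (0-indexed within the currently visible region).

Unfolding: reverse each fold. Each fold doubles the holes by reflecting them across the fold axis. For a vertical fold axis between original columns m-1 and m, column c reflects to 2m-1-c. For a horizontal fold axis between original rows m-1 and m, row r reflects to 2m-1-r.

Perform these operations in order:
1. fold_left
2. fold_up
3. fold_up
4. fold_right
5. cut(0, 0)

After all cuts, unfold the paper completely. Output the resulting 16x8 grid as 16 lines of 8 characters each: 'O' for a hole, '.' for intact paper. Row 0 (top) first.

Answer: .OO..OO.
........
........
........
........
........
........
.OO..OO.
.OO..OO.
........
........
........
........
........
........
.OO..OO.

Derivation:
Op 1 fold_left: fold axis v@4; visible region now rows[0,16) x cols[0,4) = 16x4
Op 2 fold_up: fold axis h@8; visible region now rows[0,8) x cols[0,4) = 8x4
Op 3 fold_up: fold axis h@4; visible region now rows[0,4) x cols[0,4) = 4x4
Op 4 fold_right: fold axis v@2; visible region now rows[0,4) x cols[2,4) = 4x2
Op 5 cut(0, 0): punch at orig (0,2); cuts so far [(0, 2)]; region rows[0,4) x cols[2,4) = 4x2
Unfold 1 (reflect across v@2): 2 holes -> [(0, 1), (0, 2)]
Unfold 2 (reflect across h@4): 4 holes -> [(0, 1), (0, 2), (7, 1), (7, 2)]
Unfold 3 (reflect across h@8): 8 holes -> [(0, 1), (0, 2), (7, 1), (7, 2), (8, 1), (8, 2), (15, 1), (15, 2)]
Unfold 4 (reflect across v@4): 16 holes -> [(0, 1), (0, 2), (0, 5), (0, 6), (7, 1), (7, 2), (7, 5), (7, 6), (8, 1), (8, 2), (8, 5), (8, 6), (15, 1), (15, 2), (15, 5), (15, 6)]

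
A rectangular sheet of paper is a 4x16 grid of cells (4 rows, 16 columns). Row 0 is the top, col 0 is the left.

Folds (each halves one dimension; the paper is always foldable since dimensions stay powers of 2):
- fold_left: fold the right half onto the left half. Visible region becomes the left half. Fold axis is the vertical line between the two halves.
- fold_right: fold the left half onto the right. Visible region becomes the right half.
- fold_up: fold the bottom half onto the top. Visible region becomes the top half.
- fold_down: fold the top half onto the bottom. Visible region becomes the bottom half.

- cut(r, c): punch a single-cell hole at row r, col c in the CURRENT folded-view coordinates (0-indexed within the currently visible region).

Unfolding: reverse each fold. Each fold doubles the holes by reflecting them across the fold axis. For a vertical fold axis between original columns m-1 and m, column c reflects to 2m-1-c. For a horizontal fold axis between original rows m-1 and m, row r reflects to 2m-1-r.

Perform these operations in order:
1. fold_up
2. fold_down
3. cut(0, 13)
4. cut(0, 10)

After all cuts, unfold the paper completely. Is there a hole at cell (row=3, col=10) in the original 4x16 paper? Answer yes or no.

Answer: yes

Derivation:
Op 1 fold_up: fold axis h@2; visible region now rows[0,2) x cols[0,16) = 2x16
Op 2 fold_down: fold axis h@1; visible region now rows[1,2) x cols[0,16) = 1x16
Op 3 cut(0, 13): punch at orig (1,13); cuts so far [(1, 13)]; region rows[1,2) x cols[0,16) = 1x16
Op 4 cut(0, 10): punch at orig (1,10); cuts so far [(1, 10), (1, 13)]; region rows[1,2) x cols[0,16) = 1x16
Unfold 1 (reflect across h@1): 4 holes -> [(0, 10), (0, 13), (1, 10), (1, 13)]
Unfold 2 (reflect across h@2): 8 holes -> [(0, 10), (0, 13), (1, 10), (1, 13), (2, 10), (2, 13), (3, 10), (3, 13)]
Holes: [(0, 10), (0, 13), (1, 10), (1, 13), (2, 10), (2, 13), (3, 10), (3, 13)]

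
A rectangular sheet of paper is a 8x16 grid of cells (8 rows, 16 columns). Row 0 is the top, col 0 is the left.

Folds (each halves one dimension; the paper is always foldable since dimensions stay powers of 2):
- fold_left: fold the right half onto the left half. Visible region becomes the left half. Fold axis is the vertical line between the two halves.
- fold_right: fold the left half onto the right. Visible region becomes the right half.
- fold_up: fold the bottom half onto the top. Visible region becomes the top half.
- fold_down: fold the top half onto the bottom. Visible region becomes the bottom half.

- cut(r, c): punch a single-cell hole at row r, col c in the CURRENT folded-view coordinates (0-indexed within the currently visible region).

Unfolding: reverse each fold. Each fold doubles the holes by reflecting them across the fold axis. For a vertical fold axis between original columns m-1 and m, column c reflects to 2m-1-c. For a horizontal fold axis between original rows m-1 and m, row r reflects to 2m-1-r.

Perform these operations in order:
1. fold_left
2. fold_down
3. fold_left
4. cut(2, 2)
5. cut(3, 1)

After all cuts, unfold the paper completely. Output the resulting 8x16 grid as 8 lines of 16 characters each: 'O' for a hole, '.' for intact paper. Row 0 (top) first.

Answer: .O....O..O....O.
..O..O....O..O..
................
................
................
................
..O..O....O..O..
.O....O..O....O.

Derivation:
Op 1 fold_left: fold axis v@8; visible region now rows[0,8) x cols[0,8) = 8x8
Op 2 fold_down: fold axis h@4; visible region now rows[4,8) x cols[0,8) = 4x8
Op 3 fold_left: fold axis v@4; visible region now rows[4,8) x cols[0,4) = 4x4
Op 4 cut(2, 2): punch at orig (6,2); cuts so far [(6, 2)]; region rows[4,8) x cols[0,4) = 4x4
Op 5 cut(3, 1): punch at orig (7,1); cuts so far [(6, 2), (7, 1)]; region rows[4,8) x cols[0,4) = 4x4
Unfold 1 (reflect across v@4): 4 holes -> [(6, 2), (6, 5), (7, 1), (7, 6)]
Unfold 2 (reflect across h@4): 8 holes -> [(0, 1), (0, 6), (1, 2), (1, 5), (6, 2), (6, 5), (7, 1), (7, 6)]
Unfold 3 (reflect across v@8): 16 holes -> [(0, 1), (0, 6), (0, 9), (0, 14), (1, 2), (1, 5), (1, 10), (1, 13), (6, 2), (6, 5), (6, 10), (6, 13), (7, 1), (7, 6), (7, 9), (7, 14)]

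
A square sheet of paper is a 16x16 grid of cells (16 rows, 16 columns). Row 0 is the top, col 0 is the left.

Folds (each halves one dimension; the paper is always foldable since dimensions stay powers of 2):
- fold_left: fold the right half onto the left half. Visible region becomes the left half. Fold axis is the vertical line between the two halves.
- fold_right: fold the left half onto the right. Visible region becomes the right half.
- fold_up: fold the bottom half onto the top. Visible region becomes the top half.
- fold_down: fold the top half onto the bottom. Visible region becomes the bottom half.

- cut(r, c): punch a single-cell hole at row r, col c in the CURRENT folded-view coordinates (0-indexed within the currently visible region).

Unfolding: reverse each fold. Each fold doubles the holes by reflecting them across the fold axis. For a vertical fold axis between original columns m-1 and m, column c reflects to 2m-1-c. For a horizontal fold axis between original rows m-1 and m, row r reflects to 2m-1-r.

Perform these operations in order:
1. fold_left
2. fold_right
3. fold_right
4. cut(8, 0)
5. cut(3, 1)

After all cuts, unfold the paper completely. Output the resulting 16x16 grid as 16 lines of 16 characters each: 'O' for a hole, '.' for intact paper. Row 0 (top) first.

Answer: ................
................
................
O..OO..OO..OO..O
................
................
................
................
.OO..OO..OO..OO.
................
................
................
................
................
................
................

Derivation:
Op 1 fold_left: fold axis v@8; visible region now rows[0,16) x cols[0,8) = 16x8
Op 2 fold_right: fold axis v@4; visible region now rows[0,16) x cols[4,8) = 16x4
Op 3 fold_right: fold axis v@6; visible region now rows[0,16) x cols[6,8) = 16x2
Op 4 cut(8, 0): punch at orig (8,6); cuts so far [(8, 6)]; region rows[0,16) x cols[6,8) = 16x2
Op 5 cut(3, 1): punch at orig (3,7); cuts so far [(3, 7), (8, 6)]; region rows[0,16) x cols[6,8) = 16x2
Unfold 1 (reflect across v@6): 4 holes -> [(3, 4), (3, 7), (8, 5), (8, 6)]
Unfold 2 (reflect across v@4): 8 holes -> [(3, 0), (3, 3), (3, 4), (3, 7), (8, 1), (8, 2), (8, 5), (8, 6)]
Unfold 3 (reflect across v@8): 16 holes -> [(3, 0), (3, 3), (3, 4), (3, 7), (3, 8), (3, 11), (3, 12), (3, 15), (8, 1), (8, 2), (8, 5), (8, 6), (8, 9), (8, 10), (8, 13), (8, 14)]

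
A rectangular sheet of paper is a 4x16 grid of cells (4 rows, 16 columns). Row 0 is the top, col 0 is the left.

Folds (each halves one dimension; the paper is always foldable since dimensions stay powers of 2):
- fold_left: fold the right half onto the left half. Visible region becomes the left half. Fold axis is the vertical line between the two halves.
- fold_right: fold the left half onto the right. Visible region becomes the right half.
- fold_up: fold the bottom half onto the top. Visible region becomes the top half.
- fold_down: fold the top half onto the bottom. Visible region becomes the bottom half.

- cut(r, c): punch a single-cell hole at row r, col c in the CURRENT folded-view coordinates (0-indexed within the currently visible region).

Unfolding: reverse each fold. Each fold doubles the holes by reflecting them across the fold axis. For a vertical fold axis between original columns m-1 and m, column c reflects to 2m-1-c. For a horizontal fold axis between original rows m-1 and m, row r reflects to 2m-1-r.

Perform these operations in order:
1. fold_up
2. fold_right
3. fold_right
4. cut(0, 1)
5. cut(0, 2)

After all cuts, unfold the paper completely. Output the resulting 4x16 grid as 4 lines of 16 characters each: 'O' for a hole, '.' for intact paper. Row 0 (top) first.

Answer: .OO..OO..OO..OO.
................
................
.OO..OO..OO..OO.

Derivation:
Op 1 fold_up: fold axis h@2; visible region now rows[0,2) x cols[0,16) = 2x16
Op 2 fold_right: fold axis v@8; visible region now rows[0,2) x cols[8,16) = 2x8
Op 3 fold_right: fold axis v@12; visible region now rows[0,2) x cols[12,16) = 2x4
Op 4 cut(0, 1): punch at orig (0,13); cuts so far [(0, 13)]; region rows[0,2) x cols[12,16) = 2x4
Op 5 cut(0, 2): punch at orig (0,14); cuts so far [(0, 13), (0, 14)]; region rows[0,2) x cols[12,16) = 2x4
Unfold 1 (reflect across v@12): 4 holes -> [(0, 9), (0, 10), (0, 13), (0, 14)]
Unfold 2 (reflect across v@8): 8 holes -> [(0, 1), (0, 2), (0, 5), (0, 6), (0, 9), (0, 10), (0, 13), (0, 14)]
Unfold 3 (reflect across h@2): 16 holes -> [(0, 1), (0, 2), (0, 5), (0, 6), (0, 9), (0, 10), (0, 13), (0, 14), (3, 1), (3, 2), (3, 5), (3, 6), (3, 9), (3, 10), (3, 13), (3, 14)]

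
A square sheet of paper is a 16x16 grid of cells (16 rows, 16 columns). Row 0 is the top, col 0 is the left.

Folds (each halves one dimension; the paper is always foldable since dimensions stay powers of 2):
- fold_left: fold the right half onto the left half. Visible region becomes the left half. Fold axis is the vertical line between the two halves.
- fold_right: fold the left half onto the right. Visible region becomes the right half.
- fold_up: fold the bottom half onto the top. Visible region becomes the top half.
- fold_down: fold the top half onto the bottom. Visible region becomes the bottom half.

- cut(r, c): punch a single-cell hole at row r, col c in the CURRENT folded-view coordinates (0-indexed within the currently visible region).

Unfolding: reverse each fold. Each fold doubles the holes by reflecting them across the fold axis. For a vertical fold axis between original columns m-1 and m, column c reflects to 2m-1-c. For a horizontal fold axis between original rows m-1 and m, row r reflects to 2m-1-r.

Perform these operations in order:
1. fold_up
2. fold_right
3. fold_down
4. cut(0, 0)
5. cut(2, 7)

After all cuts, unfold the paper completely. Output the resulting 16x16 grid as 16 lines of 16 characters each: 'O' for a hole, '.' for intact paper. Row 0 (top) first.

Op 1 fold_up: fold axis h@8; visible region now rows[0,8) x cols[0,16) = 8x16
Op 2 fold_right: fold axis v@8; visible region now rows[0,8) x cols[8,16) = 8x8
Op 3 fold_down: fold axis h@4; visible region now rows[4,8) x cols[8,16) = 4x8
Op 4 cut(0, 0): punch at orig (4,8); cuts so far [(4, 8)]; region rows[4,8) x cols[8,16) = 4x8
Op 5 cut(2, 7): punch at orig (6,15); cuts so far [(4, 8), (6, 15)]; region rows[4,8) x cols[8,16) = 4x8
Unfold 1 (reflect across h@4): 4 holes -> [(1, 15), (3, 8), (4, 8), (6, 15)]
Unfold 2 (reflect across v@8): 8 holes -> [(1, 0), (1, 15), (3, 7), (3, 8), (4, 7), (4, 8), (6, 0), (6, 15)]
Unfold 3 (reflect across h@8): 16 holes -> [(1, 0), (1, 15), (3, 7), (3, 8), (4, 7), (4, 8), (6, 0), (6, 15), (9, 0), (9, 15), (11, 7), (11, 8), (12, 7), (12, 8), (14, 0), (14, 15)]

Answer: ................
O..............O
................
.......OO.......
.......OO.......
................
O..............O
................
................
O..............O
................
.......OO.......
.......OO.......
................
O..............O
................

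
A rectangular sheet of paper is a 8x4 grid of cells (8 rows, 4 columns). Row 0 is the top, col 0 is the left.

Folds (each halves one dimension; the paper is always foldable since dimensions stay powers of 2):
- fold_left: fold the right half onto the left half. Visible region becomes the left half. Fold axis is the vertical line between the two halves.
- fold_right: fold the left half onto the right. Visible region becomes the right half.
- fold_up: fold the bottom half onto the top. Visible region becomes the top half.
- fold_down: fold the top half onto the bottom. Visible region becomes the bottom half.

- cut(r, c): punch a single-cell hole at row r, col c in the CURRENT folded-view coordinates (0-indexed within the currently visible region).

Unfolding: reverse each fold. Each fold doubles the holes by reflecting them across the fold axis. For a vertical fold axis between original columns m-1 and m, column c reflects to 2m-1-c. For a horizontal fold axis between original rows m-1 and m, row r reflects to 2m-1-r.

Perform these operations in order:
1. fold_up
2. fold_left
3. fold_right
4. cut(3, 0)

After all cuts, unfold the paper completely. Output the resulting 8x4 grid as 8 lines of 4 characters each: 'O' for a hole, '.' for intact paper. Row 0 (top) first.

Answer: ....
....
....
OOOO
OOOO
....
....
....

Derivation:
Op 1 fold_up: fold axis h@4; visible region now rows[0,4) x cols[0,4) = 4x4
Op 2 fold_left: fold axis v@2; visible region now rows[0,4) x cols[0,2) = 4x2
Op 3 fold_right: fold axis v@1; visible region now rows[0,4) x cols[1,2) = 4x1
Op 4 cut(3, 0): punch at orig (3,1); cuts so far [(3, 1)]; region rows[0,4) x cols[1,2) = 4x1
Unfold 1 (reflect across v@1): 2 holes -> [(3, 0), (3, 1)]
Unfold 2 (reflect across v@2): 4 holes -> [(3, 0), (3, 1), (3, 2), (3, 3)]
Unfold 3 (reflect across h@4): 8 holes -> [(3, 0), (3, 1), (3, 2), (3, 3), (4, 0), (4, 1), (4, 2), (4, 3)]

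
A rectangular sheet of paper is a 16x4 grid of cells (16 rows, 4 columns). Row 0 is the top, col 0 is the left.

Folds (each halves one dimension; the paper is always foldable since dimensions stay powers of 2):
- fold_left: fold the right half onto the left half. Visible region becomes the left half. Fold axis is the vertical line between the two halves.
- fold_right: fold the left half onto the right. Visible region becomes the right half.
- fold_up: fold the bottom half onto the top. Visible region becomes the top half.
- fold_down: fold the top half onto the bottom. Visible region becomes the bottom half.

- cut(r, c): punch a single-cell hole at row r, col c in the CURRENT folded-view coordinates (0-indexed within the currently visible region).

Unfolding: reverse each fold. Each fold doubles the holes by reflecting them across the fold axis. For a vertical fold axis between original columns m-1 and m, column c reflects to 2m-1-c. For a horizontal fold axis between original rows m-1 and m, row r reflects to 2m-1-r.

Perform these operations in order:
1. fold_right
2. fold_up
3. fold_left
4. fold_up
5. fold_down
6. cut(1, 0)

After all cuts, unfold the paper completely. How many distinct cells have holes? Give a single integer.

Answer: 32

Derivation:
Op 1 fold_right: fold axis v@2; visible region now rows[0,16) x cols[2,4) = 16x2
Op 2 fold_up: fold axis h@8; visible region now rows[0,8) x cols[2,4) = 8x2
Op 3 fold_left: fold axis v@3; visible region now rows[0,8) x cols[2,3) = 8x1
Op 4 fold_up: fold axis h@4; visible region now rows[0,4) x cols[2,3) = 4x1
Op 5 fold_down: fold axis h@2; visible region now rows[2,4) x cols[2,3) = 2x1
Op 6 cut(1, 0): punch at orig (3,2); cuts so far [(3, 2)]; region rows[2,4) x cols[2,3) = 2x1
Unfold 1 (reflect across h@2): 2 holes -> [(0, 2), (3, 2)]
Unfold 2 (reflect across h@4): 4 holes -> [(0, 2), (3, 2), (4, 2), (7, 2)]
Unfold 3 (reflect across v@3): 8 holes -> [(0, 2), (0, 3), (3, 2), (3, 3), (4, 2), (4, 3), (7, 2), (7, 3)]
Unfold 4 (reflect across h@8): 16 holes -> [(0, 2), (0, 3), (3, 2), (3, 3), (4, 2), (4, 3), (7, 2), (7, 3), (8, 2), (8, 3), (11, 2), (11, 3), (12, 2), (12, 3), (15, 2), (15, 3)]
Unfold 5 (reflect across v@2): 32 holes -> [(0, 0), (0, 1), (0, 2), (0, 3), (3, 0), (3, 1), (3, 2), (3, 3), (4, 0), (4, 1), (4, 2), (4, 3), (7, 0), (7, 1), (7, 2), (7, 3), (8, 0), (8, 1), (8, 2), (8, 3), (11, 0), (11, 1), (11, 2), (11, 3), (12, 0), (12, 1), (12, 2), (12, 3), (15, 0), (15, 1), (15, 2), (15, 3)]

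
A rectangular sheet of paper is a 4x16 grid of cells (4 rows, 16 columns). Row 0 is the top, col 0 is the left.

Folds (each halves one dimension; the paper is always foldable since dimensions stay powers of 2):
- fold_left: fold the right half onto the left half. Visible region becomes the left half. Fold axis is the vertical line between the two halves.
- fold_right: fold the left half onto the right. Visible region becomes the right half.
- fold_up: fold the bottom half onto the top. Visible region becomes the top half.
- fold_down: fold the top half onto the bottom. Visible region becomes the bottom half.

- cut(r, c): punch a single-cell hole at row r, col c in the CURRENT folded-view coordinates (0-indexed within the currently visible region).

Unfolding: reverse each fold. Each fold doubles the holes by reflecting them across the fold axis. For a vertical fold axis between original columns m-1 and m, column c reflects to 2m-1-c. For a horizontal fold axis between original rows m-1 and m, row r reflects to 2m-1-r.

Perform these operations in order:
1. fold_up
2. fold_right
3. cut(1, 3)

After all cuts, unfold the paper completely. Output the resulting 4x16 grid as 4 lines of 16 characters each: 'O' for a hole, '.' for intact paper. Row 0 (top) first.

Answer: ................
....O......O....
....O......O....
................

Derivation:
Op 1 fold_up: fold axis h@2; visible region now rows[0,2) x cols[0,16) = 2x16
Op 2 fold_right: fold axis v@8; visible region now rows[0,2) x cols[8,16) = 2x8
Op 3 cut(1, 3): punch at orig (1,11); cuts so far [(1, 11)]; region rows[0,2) x cols[8,16) = 2x8
Unfold 1 (reflect across v@8): 2 holes -> [(1, 4), (1, 11)]
Unfold 2 (reflect across h@2): 4 holes -> [(1, 4), (1, 11), (2, 4), (2, 11)]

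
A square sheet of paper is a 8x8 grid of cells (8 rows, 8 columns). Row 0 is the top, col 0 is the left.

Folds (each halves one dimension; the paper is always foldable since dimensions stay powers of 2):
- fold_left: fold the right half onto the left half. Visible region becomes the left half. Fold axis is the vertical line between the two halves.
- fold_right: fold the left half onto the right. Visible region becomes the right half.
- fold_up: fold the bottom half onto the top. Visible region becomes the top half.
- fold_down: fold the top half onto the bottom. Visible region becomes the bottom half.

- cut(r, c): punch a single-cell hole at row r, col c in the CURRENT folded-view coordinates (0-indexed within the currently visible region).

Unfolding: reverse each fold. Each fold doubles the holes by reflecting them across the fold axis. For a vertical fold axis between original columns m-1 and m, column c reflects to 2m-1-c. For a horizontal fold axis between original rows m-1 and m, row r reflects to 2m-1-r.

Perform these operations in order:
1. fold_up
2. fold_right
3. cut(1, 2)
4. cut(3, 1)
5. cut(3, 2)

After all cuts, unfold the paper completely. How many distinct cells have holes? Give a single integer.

Answer: 12

Derivation:
Op 1 fold_up: fold axis h@4; visible region now rows[0,4) x cols[0,8) = 4x8
Op 2 fold_right: fold axis v@4; visible region now rows[0,4) x cols[4,8) = 4x4
Op 3 cut(1, 2): punch at orig (1,6); cuts so far [(1, 6)]; region rows[0,4) x cols[4,8) = 4x4
Op 4 cut(3, 1): punch at orig (3,5); cuts so far [(1, 6), (3, 5)]; region rows[0,4) x cols[4,8) = 4x4
Op 5 cut(3, 2): punch at orig (3,6); cuts so far [(1, 6), (3, 5), (3, 6)]; region rows[0,4) x cols[4,8) = 4x4
Unfold 1 (reflect across v@4): 6 holes -> [(1, 1), (1, 6), (3, 1), (3, 2), (3, 5), (3, 6)]
Unfold 2 (reflect across h@4): 12 holes -> [(1, 1), (1, 6), (3, 1), (3, 2), (3, 5), (3, 6), (4, 1), (4, 2), (4, 5), (4, 6), (6, 1), (6, 6)]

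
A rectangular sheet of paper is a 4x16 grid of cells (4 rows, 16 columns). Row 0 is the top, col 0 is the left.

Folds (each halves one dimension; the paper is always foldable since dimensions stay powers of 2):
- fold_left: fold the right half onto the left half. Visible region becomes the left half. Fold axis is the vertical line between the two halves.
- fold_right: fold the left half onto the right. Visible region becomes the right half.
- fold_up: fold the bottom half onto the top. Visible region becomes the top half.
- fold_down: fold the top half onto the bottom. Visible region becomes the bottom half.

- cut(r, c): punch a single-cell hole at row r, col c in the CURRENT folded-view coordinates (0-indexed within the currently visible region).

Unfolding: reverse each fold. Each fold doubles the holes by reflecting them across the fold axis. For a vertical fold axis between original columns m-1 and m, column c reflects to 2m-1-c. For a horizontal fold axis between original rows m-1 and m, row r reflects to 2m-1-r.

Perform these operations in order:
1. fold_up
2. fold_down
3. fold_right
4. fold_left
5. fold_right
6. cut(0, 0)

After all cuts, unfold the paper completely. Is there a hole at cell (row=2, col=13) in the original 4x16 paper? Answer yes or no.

Op 1 fold_up: fold axis h@2; visible region now rows[0,2) x cols[0,16) = 2x16
Op 2 fold_down: fold axis h@1; visible region now rows[1,2) x cols[0,16) = 1x16
Op 3 fold_right: fold axis v@8; visible region now rows[1,2) x cols[8,16) = 1x8
Op 4 fold_left: fold axis v@12; visible region now rows[1,2) x cols[8,12) = 1x4
Op 5 fold_right: fold axis v@10; visible region now rows[1,2) x cols[10,12) = 1x2
Op 6 cut(0, 0): punch at orig (1,10); cuts so far [(1, 10)]; region rows[1,2) x cols[10,12) = 1x2
Unfold 1 (reflect across v@10): 2 holes -> [(1, 9), (1, 10)]
Unfold 2 (reflect across v@12): 4 holes -> [(1, 9), (1, 10), (1, 13), (1, 14)]
Unfold 3 (reflect across v@8): 8 holes -> [(1, 1), (1, 2), (1, 5), (1, 6), (1, 9), (1, 10), (1, 13), (1, 14)]
Unfold 4 (reflect across h@1): 16 holes -> [(0, 1), (0, 2), (0, 5), (0, 6), (0, 9), (0, 10), (0, 13), (0, 14), (1, 1), (1, 2), (1, 5), (1, 6), (1, 9), (1, 10), (1, 13), (1, 14)]
Unfold 5 (reflect across h@2): 32 holes -> [(0, 1), (0, 2), (0, 5), (0, 6), (0, 9), (0, 10), (0, 13), (0, 14), (1, 1), (1, 2), (1, 5), (1, 6), (1, 9), (1, 10), (1, 13), (1, 14), (2, 1), (2, 2), (2, 5), (2, 6), (2, 9), (2, 10), (2, 13), (2, 14), (3, 1), (3, 2), (3, 5), (3, 6), (3, 9), (3, 10), (3, 13), (3, 14)]
Holes: [(0, 1), (0, 2), (0, 5), (0, 6), (0, 9), (0, 10), (0, 13), (0, 14), (1, 1), (1, 2), (1, 5), (1, 6), (1, 9), (1, 10), (1, 13), (1, 14), (2, 1), (2, 2), (2, 5), (2, 6), (2, 9), (2, 10), (2, 13), (2, 14), (3, 1), (3, 2), (3, 5), (3, 6), (3, 9), (3, 10), (3, 13), (3, 14)]

Answer: yes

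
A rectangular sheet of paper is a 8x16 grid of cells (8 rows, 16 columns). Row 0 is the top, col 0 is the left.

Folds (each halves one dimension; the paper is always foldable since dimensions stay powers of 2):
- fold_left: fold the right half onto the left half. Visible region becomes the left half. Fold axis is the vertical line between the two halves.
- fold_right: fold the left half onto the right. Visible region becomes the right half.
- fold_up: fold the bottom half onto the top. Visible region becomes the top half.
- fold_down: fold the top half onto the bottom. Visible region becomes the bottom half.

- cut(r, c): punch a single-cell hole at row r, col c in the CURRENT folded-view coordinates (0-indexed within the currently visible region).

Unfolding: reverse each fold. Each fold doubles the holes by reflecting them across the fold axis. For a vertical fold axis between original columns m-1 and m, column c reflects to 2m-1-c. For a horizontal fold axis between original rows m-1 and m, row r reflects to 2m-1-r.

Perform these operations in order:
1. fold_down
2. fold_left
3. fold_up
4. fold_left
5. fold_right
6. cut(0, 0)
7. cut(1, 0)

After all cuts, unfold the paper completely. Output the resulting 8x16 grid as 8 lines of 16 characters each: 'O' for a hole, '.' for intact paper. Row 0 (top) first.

Op 1 fold_down: fold axis h@4; visible region now rows[4,8) x cols[0,16) = 4x16
Op 2 fold_left: fold axis v@8; visible region now rows[4,8) x cols[0,8) = 4x8
Op 3 fold_up: fold axis h@6; visible region now rows[4,6) x cols[0,8) = 2x8
Op 4 fold_left: fold axis v@4; visible region now rows[4,6) x cols[0,4) = 2x4
Op 5 fold_right: fold axis v@2; visible region now rows[4,6) x cols[2,4) = 2x2
Op 6 cut(0, 0): punch at orig (4,2); cuts so far [(4, 2)]; region rows[4,6) x cols[2,4) = 2x2
Op 7 cut(1, 0): punch at orig (5,2); cuts so far [(4, 2), (5, 2)]; region rows[4,6) x cols[2,4) = 2x2
Unfold 1 (reflect across v@2): 4 holes -> [(4, 1), (4, 2), (5, 1), (5, 2)]
Unfold 2 (reflect across v@4): 8 holes -> [(4, 1), (4, 2), (4, 5), (4, 6), (5, 1), (5, 2), (5, 5), (5, 6)]
Unfold 3 (reflect across h@6): 16 holes -> [(4, 1), (4, 2), (4, 5), (4, 6), (5, 1), (5, 2), (5, 5), (5, 6), (6, 1), (6, 2), (6, 5), (6, 6), (7, 1), (7, 2), (7, 5), (7, 6)]
Unfold 4 (reflect across v@8): 32 holes -> [(4, 1), (4, 2), (4, 5), (4, 6), (4, 9), (4, 10), (4, 13), (4, 14), (5, 1), (5, 2), (5, 5), (5, 6), (5, 9), (5, 10), (5, 13), (5, 14), (6, 1), (6, 2), (6, 5), (6, 6), (6, 9), (6, 10), (6, 13), (6, 14), (7, 1), (7, 2), (7, 5), (7, 6), (7, 9), (7, 10), (7, 13), (7, 14)]
Unfold 5 (reflect across h@4): 64 holes -> [(0, 1), (0, 2), (0, 5), (0, 6), (0, 9), (0, 10), (0, 13), (0, 14), (1, 1), (1, 2), (1, 5), (1, 6), (1, 9), (1, 10), (1, 13), (1, 14), (2, 1), (2, 2), (2, 5), (2, 6), (2, 9), (2, 10), (2, 13), (2, 14), (3, 1), (3, 2), (3, 5), (3, 6), (3, 9), (3, 10), (3, 13), (3, 14), (4, 1), (4, 2), (4, 5), (4, 6), (4, 9), (4, 10), (4, 13), (4, 14), (5, 1), (5, 2), (5, 5), (5, 6), (5, 9), (5, 10), (5, 13), (5, 14), (6, 1), (6, 2), (6, 5), (6, 6), (6, 9), (6, 10), (6, 13), (6, 14), (7, 1), (7, 2), (7, 5), (7, 6), (7, 9), (7, 10), (7, 13), (7, 14)]

Answer: .OO..OO..OO..OO.
.OO..OO..OO..OO.
.OO..OO..OO..OO.
.OO..OO..OO..OO.
.OO..OO..OO..OO.
.OO..OO..OO..OO.
.OO..OO..OO..OO.
.OO..OO..OO..OO.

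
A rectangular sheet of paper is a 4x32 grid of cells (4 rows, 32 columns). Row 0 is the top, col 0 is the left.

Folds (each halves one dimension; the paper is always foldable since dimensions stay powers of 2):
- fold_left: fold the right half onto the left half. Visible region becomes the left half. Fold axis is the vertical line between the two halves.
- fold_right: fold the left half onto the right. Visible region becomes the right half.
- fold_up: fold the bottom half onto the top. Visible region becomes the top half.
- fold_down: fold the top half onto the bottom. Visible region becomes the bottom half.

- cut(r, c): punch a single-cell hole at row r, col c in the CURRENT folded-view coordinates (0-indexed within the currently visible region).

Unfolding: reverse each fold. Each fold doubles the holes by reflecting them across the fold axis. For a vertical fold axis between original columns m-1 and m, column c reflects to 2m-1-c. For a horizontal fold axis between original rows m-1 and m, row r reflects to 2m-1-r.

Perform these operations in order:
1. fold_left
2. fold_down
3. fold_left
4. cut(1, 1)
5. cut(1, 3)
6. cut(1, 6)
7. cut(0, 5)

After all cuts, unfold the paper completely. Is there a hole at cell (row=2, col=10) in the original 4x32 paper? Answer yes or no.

Answer: yes

Derivation:
Op 1 fold_left: fold axis v@16; visible region now rows[0,4) x cols[0,16) = 4x16
Op 2 fold_down: fold axis h@2; visible region now rows[2,4) x cols[0,16) = 2x16
Op 3 fold_left: fold axis v@8; visible region now rows[2,4) x cols[0,8) = 2x8
Op 4 cut(1, 1): punch at orig (3,1); cuts so far [(3, 1)]; region rows[2,4) x cols[0,8) = 2x8
Op 5 cut(1, 3): punch at orig (3,3); cuts so far [(3, 1), (3, 3)]; region rows[2,4) x cols[0,8) = 2x8
Op 6 cut(1, 6): punch at orig (3,6); cuts so far [(3, 1), (3, 3), (3, 6)]; region rows[2,4) x cols[0,8) = 2x8
Op 7 cut(0, 5): punch at orig (2,5); cuts so far [(2, 5), (3, 1), (3, 3), (3, 6)]; region rows[2,4) x cols[0,8) = 2x8
Unfold 1 (reflect across v@8): 8 holes -> [(2, 5), (2, 10), (3, 1), (3, 3), (3, 6), (3, 9), (3, 12), (3, 14)]
Unfold 2 (reflect across h@2): 16 holes -> [(0, 1), (0, 3), (0, 6), (0, 9), (0, 12), (0, 14), (1, 5), (1, 10), (2, 5), (2, 10), (3, 1), (3, 3), (3, 6), (3, 9), (3, 12), (3, 14)]
Unfold 3 (reflect across v@16): 32 holes -> [(0, 1), (0, 3), (0, 6), (0, 9), (0, 12), (0, 14), (0, 17), (0, 19), (0, 22), (0, 25), (0, 28), (0, 30), (1, 5), (1, 10), (1, 21), (1, 26), (2, 5), (2, 10), (2, 21), (2, 26), (3, 1), (3, 3), (3, 6), (3, 9), (3, 12), (3, 14), (3, 17), (3, 19), (3, 22), (3, 25), (3, 28), (3, 30)]
Holes: [(0, 1), (0, 3), (0, 6), (0, 9), (0, 12), (0, 14), (0, 17), (0, 19), (0, 22), (0, 25), (0, 28), (0, 30), (1, 5), (1, 10), (1, 21), (1, 26), (2, 5), (2, 10), (2, 21), (2, 26), (3, 1), (3, 3), (3, 6), (3, 9), (3, 12), (3, 14), (3, 17), (3, 19), (3, 22), (3, 25), (3, 28), (3, 30)]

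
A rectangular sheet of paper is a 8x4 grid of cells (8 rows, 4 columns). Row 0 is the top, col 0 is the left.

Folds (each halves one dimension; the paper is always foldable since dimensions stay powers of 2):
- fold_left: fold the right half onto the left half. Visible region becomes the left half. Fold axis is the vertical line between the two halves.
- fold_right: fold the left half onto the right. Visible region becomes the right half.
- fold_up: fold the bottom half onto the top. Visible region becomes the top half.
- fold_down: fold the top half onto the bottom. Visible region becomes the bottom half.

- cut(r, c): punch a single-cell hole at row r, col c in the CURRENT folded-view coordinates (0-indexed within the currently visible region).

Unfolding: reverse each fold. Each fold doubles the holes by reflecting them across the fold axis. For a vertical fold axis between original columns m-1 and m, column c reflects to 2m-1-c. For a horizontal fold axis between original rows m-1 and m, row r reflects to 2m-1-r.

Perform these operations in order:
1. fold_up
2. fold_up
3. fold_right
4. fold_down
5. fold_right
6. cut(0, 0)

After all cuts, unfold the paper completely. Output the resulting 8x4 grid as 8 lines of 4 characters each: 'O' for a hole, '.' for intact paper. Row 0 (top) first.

Op 1 fold_up: fold axis h@4; visible region now rows[0,4) x cols[0,4) = 4x4
Op 2 fold_up: fold axis h@2; visible region now rows[0,2) x cols[0,4) = 2x4
Op 3 fold_right: fold axis v@2; visible region now rows[0,2) x cols[2,4) = 2x2
Op 4 fold_down: fold axis h@1; visible region now rows[1,2) x cols[2,4) = 1x2
Op 5 fold_right: fold axis v@3; visible region now rows[1,2) x cols[3,4) = 1x1
Op 6 cut(0, 0): punch at orig (1,3); cuts so far [(1, 3)]; region rows[1,2) x cols[3,4) = 1x1
Unfold 1 (reflect across v@3): 2 holes -> [(1, 2), (1, 3)]
Unfold 2 (reflect across h@1): 4 holes -> [(0, 2), (0, 3), (1, 2), (1, 3)]
Unfold 3 (reflect across v@2): 8 holes -> [(0, 0), (0, 1), (0, 2), (0, 3), (1, 0), (1, 1), (1, 2), (1, 3)]
Unfold 4 (reflect across h@2): 16 holes -> [(0, 0), (0, 1), (0, 2), (0, 3), (1, 0), (1, 1), (1, 2), (1, 3), (2, 0), (2, 1), (2, 2), (2, 3), (3, 0), (3, 1), (3, 2), (3, 3)]
Unfold 5 (reflect across h@4): 32 holes -> [(0, 0), (0, 1), (0, 2), (0, 3), (1, 0), (1, 1), (1, 2), (1, 3), (2, 0), (2, 1), (2, 2), (2, 3), (3, 0), (3, 1), (3, 2), (3, 3), (4, 0), (4, 1), (4, 2), (4, 3), (5, 0), (5, 1), (5, 2), (5, 3), (6, 0), (6, 1), (6, 2), (6, 3), (7, 0), (7, 1), (7, 2), (7, 3)]

Answer: OOOO
OOOO
OOOO
OOOO
OOOO
OOOO
OOOO
OOOO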